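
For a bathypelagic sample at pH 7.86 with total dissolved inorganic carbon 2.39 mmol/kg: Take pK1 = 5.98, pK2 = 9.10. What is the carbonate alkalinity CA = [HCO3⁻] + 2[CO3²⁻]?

CA = 2.49 mmol/kg

CA = [HCO3⁻] + 2[CO3²⁻] = (α₁ + 2α₂)·DIC
At pH 7.86: [H⁺]/K1 = 10^-1.88 = 0.013183, K2/[H⁺] = 10^-1.24 = 0.057544
α₁ = 1/(1 + 0.013183 + 0.057544) = 1/1.0707 = 0.9339; α₂ = α₁·K2/[H⁺] = 0.05374
α₁ + 2α₂ = 1.0414
CA = 1.0414 × 2.39 = 2.49 mmol/kg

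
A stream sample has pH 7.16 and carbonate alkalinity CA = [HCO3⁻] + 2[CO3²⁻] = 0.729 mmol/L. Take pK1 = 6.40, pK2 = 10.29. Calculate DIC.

DIC = 0.855 mmol/L

CA = [HCO3⁻] + 2[CO3²⁻] = (α₁ + 2α₂)·DIC
At pH 7.16: [H⁺]/K1 = 10^-0.76 = 0.17378, K2/[H⁺] = 10^-3.13 = 0.00074131
α₁ = 1/(1 + 0.17378 + 0.00074131) = 1/1.1745 = 0.8514; α₂ = α₁·K2/[H⁺] = 0.0006312
α₁ + 2α₂ = 0.8527
DIC = CA / (α₁ + 2α₂) = 0.729 / 0.8527 = 0.855 mmol/L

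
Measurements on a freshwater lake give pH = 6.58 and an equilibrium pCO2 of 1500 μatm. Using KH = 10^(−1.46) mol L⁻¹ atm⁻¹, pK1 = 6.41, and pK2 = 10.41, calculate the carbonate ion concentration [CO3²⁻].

[CO3²⁻] = 0.0114 μmol/L

[CO2*] = KH · pCO2 = 10^(−1.46) × 1500×10^-6 = 5.201×10^-5 mol/L
α₀ = 1/(1 + K1/[H⁺] + K1K2/[H⁺]²) = 1/(1 + 10^+0.17 + 10^-3.66) = 0.4033
DIC = [CO2*]/α₀ = 5.201×10^-5 / 0.4033 = 0.1290 mmol/L
[CO3²⁻] = α₂·DIC; α₂ = 8.824×10^-5, so [CO3²⁻] = 8.824×10^-5 × 0.1290 = 1.14×10^-5 mmol/L = 0.0114 μmol/L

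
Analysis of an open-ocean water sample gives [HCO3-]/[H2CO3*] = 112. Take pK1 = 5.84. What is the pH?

pH = 7.89

From K1 = [H⁺][HCO3-]/[H2CO3*]:  pH = pK1 + log₁₀([HCO3-]/[H2CO3*])
log₁₀(112) = +2.049
pH = 5.84 + (+2.049) = 7.89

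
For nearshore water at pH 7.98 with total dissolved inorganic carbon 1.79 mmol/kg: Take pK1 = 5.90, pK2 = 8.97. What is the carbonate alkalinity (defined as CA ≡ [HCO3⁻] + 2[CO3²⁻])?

CA = 1.94 mmol/kg

CA = [HCO3⁻] + 2[CO3²⁻] = (α₁ + 2α₂)·DIC
At pH 7.98: [H⁺]/K1 = 10^-2.08 = 0.0083176, K2/[H⁺] = 10^-0.99 = 0.10233
α₁ = 1/(1 + 0.0083176 + 0.10233) = 1/1.1106 = 0.9004; α₂ = α₁·K2/[H⁺] = 0.09213
α₁ + 2α₂ = 1.0846
CA = 1.0846 × 1.79 = 1.94 mmol/kg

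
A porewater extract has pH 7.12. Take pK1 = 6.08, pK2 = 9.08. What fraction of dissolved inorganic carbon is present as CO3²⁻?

α₂ = 0.00995

α₂ = 1 / (1 + [H⁺]/K2 + [H⁺]²/(K1K2)) = 1 / (1 + 10^+1.96 + 10^+0.92)
   = 1 / (1 + 91.201 + 8.3176) = 1/100.52 = 0.009948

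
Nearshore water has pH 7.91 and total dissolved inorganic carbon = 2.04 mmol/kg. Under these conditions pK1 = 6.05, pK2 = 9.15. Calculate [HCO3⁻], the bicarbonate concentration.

α₁ = 1 / (1 + [H⁺]/K1 + K2/[H⁺]) = 1 / (1 + 10^-1.86 + 10^-1.24)
   = 1 / (1 + 0.013804 + 0.057544) = 1/1.0713 = 0.9334
[HCO3⁻] = α₁ × DIC = 0.9334 × 2.04 = 1.90 mmol/kg

[HCO3⁻] = 1.90 mmol/kg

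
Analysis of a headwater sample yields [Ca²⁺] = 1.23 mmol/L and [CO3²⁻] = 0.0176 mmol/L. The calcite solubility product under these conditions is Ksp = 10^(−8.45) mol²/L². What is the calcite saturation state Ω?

Ksp = 10^(−8.45) = 3.548×10^-9
Ω = [Ca²⁺][CO3²⁻]/Ksp = (1.23×10^-3)(0.0176×10^-3) / 3.548×10^-9 = 6.10

Ω = 6.10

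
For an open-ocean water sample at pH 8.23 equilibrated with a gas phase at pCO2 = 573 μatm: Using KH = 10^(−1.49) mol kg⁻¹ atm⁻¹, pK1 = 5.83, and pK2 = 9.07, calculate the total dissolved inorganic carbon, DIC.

[CO2*] = KH · pCO2 = 10^(−1.49) × 573×10^-6 = 1.854×10^-5 mol/kg
α₀ = 1/(1 + K1/[H⁺] + K1K2/[H⁺]²) = 1/(1 + 10^+2.40 + 10^+1.56) = 0.003466
DIC = [CO2*]/α₀ = 1.854×10^-5 / 0.003466 = 5.35 mmol/kg

DIC = 5.35 mmol/kg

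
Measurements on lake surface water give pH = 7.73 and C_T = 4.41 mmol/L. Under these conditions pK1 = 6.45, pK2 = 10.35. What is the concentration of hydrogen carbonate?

[HCO3⁻] = 4.18 mmol/L

α₁ = 1 / (1 + [H⁺]/K1 + K2/[H⁺]) = 1 / (1 + 10^-1.28 + 10^-2.62)
   = 1 / (1 + 0.052481 + 0.0023988) = 1/1.0549 = 0.9480
[HCO3⁻] = α₁ × DIC = 0.9480 × 4.41 = 4.18 mmol/L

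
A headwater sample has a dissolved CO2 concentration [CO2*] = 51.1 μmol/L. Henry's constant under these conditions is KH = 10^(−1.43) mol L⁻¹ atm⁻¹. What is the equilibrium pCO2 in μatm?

KH = 10^(−1.43) = 3.715×10^-2 mol L⁻¹ atm⁻¹
pCO2 = [CO2*]/KH = 51.1×10^-6 / 3.715×10^-2 = 1.38×10^-3 atm = 1380 μatm

pCO2 = 1380 μatm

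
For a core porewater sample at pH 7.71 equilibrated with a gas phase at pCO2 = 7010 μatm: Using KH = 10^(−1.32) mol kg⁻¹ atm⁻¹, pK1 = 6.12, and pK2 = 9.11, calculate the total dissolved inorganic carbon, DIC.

DIC = 13.9 mmol/kg

[CO2*] = KH · pCO2 = 10^(−1.32) × 7010×10^-6 = 3.355×10^-4 mol/kg
α₀ = 1/(1 + K1/[H⁺] + K1K2/[H⁺]²) = 1/(1 + 10^+1.59 + 10^+0.19) = 0.02412
DIC = [CO2*]/α₀ = 3.355×10^-4 / 0.02412 = 13.9 mmol/kg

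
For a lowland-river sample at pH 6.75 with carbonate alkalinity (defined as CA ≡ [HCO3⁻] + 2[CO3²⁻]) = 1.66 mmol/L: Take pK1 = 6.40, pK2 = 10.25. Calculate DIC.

CA = [HCO3⁻] + 2[CO3²⁻] = (α₁ + 2α₂)·DIC
At pH 6.75: [H⁺]/K1 = 10^-0.35 = 0.44668, K2/[H⁺] = 10^-3.50 = 0.00031623
α₁ = 1/(1 + 0.44668 + 0.00031623) = 1/1.4470 = 0.6911; α₂ = α₁·K2/[H⁺] = 0.0002185
α₁ + 2α₂ = 0.6915
DIC = CA / (α₁ + 2α₂) = 1.66 / 0.6915 = 2.40 mmol/L

DIC = 2.40 mmol/L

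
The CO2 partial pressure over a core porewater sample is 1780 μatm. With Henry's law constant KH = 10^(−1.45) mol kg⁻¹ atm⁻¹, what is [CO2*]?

KH = 10^(−1.45) = 3.548×10^-2 mol kg⁻¹ atm⁻¹
[CO2*] = KH · pCO2 = 3.548×10^-2 × 1780×10^-6 atm = 6.32×10^-5 mol/kg

[CO2*] = 63.2 μmol/kg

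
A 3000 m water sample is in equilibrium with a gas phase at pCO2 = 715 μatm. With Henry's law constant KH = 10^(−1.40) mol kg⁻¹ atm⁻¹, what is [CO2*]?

[CO2*] = 28.5 μmol/kg

KH = 10^(−1.40) = 3.981×10^-2 mol kg⁻¹ atm⁻¹
[CO2*] = KH · pCO2 = 3.981×10^-2 × 715×10^-6 atm = 2.85×10^-5 mol/kg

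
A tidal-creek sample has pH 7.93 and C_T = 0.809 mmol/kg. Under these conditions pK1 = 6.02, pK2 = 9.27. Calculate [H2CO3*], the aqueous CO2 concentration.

[CO2*] = 9.41 μmol/kg

α₀ = 1 / (1 + K1/[H⁺] + K1K2/[H⁺]²) = 1 / (1 + 10^+1.91 + 10^+0.57)
   = 1 / (1 + 81.283 + 3.7154) = 1/85.998 = 0.01163
[CO2*] = α₀ × DIC = 0.01163 × 0.809 = 0.00941 mmol/kg = 9.41 μmol/kg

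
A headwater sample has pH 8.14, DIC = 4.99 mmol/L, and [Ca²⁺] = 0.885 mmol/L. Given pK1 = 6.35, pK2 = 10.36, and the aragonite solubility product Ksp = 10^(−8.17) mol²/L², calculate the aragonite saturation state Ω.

α₂ = 1 / (1 + [H⁺]/K2 + [H⁺]²/(K1K2)) = 1 / (1 + 10^+2.22 + 10^+0.43)
   = 1 / (1 + 165.96 + 2.6915) = 1/169.65 = 0.005894
[CO3²⁻] = α₂ × DIC = 0.005894 × 4.99 = 0.02941 mmol/L
Ksp = 10^(−8.17) = 6.761×10^-9
Ω = [Ca²⁺][CO3²⁻]/Ksp = (0.885×10^-3)(2.941×10^-5) / 6.761×10^-9 = 3.85

Ω = 3.85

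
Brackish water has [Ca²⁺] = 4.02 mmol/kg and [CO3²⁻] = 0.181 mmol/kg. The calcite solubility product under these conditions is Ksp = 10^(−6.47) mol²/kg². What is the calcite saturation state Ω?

Ω = 2.15

Ksp = 10^(−6.47) = 3.388×10^-7
Ω = [Ca²⁺][CO3²⁻]/Ksp = (4.02×10^-3)(0.181×10^-3) / 3.388×10^-7 = 2.15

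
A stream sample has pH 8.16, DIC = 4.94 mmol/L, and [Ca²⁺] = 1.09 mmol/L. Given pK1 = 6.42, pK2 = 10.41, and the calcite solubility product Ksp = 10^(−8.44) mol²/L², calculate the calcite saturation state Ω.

Ω = 8.15

α₂ = 1 / (1 + [H⁺]/K2 + [H⁺]²/(K1K2)) = 1 / (1 + 10^+2.25 + 10^+0.51)
   = 1 / (1 + 177.83 + 3.2359) = 1/182.06 = 0.005493
[CO3²⁻] = α₂ × DIC = 0.005493 × 4.94 = 0.02713 mmol/L
Ksp = 10^(−8.44) = 3.631×10^-9
Ω = [Ca²⁺][CO3²⁻]/Ksp = (1.09×10^-3)(2.713×10^-5) / 3.631×10^-9 = 8.15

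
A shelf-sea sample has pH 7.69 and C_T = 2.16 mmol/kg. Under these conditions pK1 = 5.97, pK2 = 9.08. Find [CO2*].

[CO2*] = 0.0388 mmol/kg

α₀ = 1 / (1 + K1/[H⁺] + K1K2/[H⁺]²) = 1 / (1 + 10^+1.72 + 10^+0.33)
   = 1 / (1 + 52.481 + 2.1380) = 1/55.619 = 0.01798
[CO2*] = α₀ × DIC = 0.01798 × 2.16 = 0.0388 mmol/kg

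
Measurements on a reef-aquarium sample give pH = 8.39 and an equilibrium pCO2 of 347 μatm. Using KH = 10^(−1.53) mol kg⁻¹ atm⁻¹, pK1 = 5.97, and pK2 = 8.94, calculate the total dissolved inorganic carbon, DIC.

[CO2*] = KH · pCO2 = 10^(−1.53) × 347×10^-6 = 1.024×10^-5 mol/kg
α₀ = 1/(1 + K1/[H⁺] + K1K2/[H⁺]²) = 1/(1 + 10^+2.42 + 10^+1.87) = 0.002957
DIC = [CO2*]/α₀ = 1.024×10^-5 / 0.002957 = 3.46 mmol/kg

DIC = 3.46 mmol/kg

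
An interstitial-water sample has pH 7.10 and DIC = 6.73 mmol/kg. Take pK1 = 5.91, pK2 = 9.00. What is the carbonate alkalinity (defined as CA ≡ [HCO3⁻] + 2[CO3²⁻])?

CA = [HCO3⁻] + 2[CO3²⁻] = (α₁ + 2α₂)·DIC
At pH 7.10: [H⁺]/K1 = 10^-1.19 = 0.064565, K2/[H⁺] = 10^-1.90 = 0.012589
α₁ = 1/(1 + 0.064565 + 0.012589) = 1/1.0772 = 0.9284; α₂ = α₁·K2/[H⁺] = 0.01169
α₁ + 2α₂ = 0.9517
CA = 0.9517 × 6.73 = 6.41 mmol/kg

CA = 6.41 mmol/kg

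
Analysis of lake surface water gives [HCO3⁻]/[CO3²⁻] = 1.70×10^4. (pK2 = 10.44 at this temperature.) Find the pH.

From K2 = [H⁺][CO3²⁻]/[HCO3⁻]:  pH = pK2 − log₁₀([HCO3⁻]/[CO3²⁻])
log₁₀(1.70×10^4) = +4.230
pH = 10.44 − (+4.230) = 6.21

pH = 6.21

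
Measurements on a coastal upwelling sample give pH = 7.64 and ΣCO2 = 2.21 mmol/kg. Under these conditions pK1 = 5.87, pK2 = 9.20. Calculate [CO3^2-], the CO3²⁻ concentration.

[CO3²⁻] = 0.0583 mmol/kg

α₂ = 1 / (1 + [H⁺]/K2 + [H⁺]²/(K1K2)) = 1 / (1 + 10^+1.56 + 10^-0.21)
   = 1 / (1 + 36.308 + 0.61660) = 1/37.924 = 0.02637
[CO3²⁻] = α₂ × DIC = 0.02637 × 2.21 = 0.0583 mmol/kg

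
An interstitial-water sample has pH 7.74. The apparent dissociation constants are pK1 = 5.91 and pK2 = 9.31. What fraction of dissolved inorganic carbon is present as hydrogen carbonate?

α₁ = 1 / (1 + [H⁺]/K1 + K2/[H⁺]) = 1 / (1 + 10^-1.83 + 10^-1.57)
   = 1 / (1 + 0.014791 + 0.026915) = 1/1.0417 = 0.9600

α₁ = 0.960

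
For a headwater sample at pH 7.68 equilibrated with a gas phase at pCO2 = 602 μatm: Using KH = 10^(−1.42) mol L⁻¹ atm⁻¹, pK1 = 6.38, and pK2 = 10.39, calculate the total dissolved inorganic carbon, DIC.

DIC = 0.480 mmol/L

[CO2*] = KH · pCO2 = 10^(−1.42) × 602×10^-6 = 2.289×10^-5 mol/L
α₀ = 1/(1 + K1/[H⁺] + K1K2/[H⁺]²) = 1/(1 + 10^+1.30 + 10^-1.41) = 0.04764
DIC = [CO2*]/α₀ = 2.289×10^-5 / 0.04764 = 0.480 mmol/L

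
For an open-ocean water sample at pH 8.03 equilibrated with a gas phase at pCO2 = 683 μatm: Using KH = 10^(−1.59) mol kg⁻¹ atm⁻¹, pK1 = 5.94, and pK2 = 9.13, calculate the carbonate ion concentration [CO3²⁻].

[CO2*] = KH · pCO2 = 10^(−1.59) × 683×10^-6 = 1.756×10^-5 mol/kg
α₀ = 1/(1 + K1/[H⁺] + K1K2/[H⁺]²) = 1/(1 + 10^+2.09 + 10^+0.99) = 0.007474
DIC = [CO2*]/α₀ = 1.756×10^-5 / 0.007474 = 2.349 mmol/kg
[CO3²⁻] = α₂·DIC; α₂ = 0.07304, so [CO3²⁻] = 0.07304 × 2.349 = 0.172 mmol/kg

[CO3²⁻] = 0.172 mmol/kg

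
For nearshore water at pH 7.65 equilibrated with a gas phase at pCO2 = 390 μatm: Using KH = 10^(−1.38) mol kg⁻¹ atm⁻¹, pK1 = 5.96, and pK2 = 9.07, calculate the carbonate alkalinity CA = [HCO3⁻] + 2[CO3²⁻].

[CO2*] = KH · pCO2 = 10^(−1.38) × 390×10^-6 = 1.626×10^-5 mol/kg
α₀ = 1/(1 + K1/[H⁺] + K1K2/[H⁺]²) = 1/(1 + 10^+1.69 + 10^+0.27) = 0.01929
DIC = [CO2*]/α₀ = 1.626×10^-5 / 0.01929 = 0.8428 mmol/kg
CA = (α₁ + 2α₂)·DIC = (0.9448 + 2×0.03592) × 0.8428 = 0.857 mmol/kg

CA = 0.857 mmol/kg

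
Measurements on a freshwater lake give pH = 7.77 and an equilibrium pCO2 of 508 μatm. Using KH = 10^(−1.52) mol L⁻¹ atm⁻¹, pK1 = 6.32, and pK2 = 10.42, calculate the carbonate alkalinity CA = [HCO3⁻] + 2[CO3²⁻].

[CO2*] = KH · pCO2 = 10^(−1.52) × 508×10^-6 = 1.534×10^-5 mol/L
α₀ = 1/(1 + K1/[H⁺] + K1K2/[H⁺]²) = 1/(1 + 10^+1.45 + 10^-1.20) = 0.03419
DIC = [CO2*]/α₀ = 1.534×10^-5 / 0.03419 = 0.4487 mmol/L
CA = (α₁ + 2α₂)·DIC = (0.9637 + 2×0.002157) × 0.4487 = 0.434 mmol/L

CA = 0.434 mmol/L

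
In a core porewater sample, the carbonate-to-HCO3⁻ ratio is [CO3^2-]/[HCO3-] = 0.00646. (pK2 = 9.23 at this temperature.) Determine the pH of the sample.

pH = 7.04

From K2 = [H⁺][CO3^2-]/[HCO3-]:  pH = pK2 + log₁₀([CO3^2-]/[HCO3-])
log₁₀(0.00646) = -2.190
pH = 9.23 + (-2.190) = 7.04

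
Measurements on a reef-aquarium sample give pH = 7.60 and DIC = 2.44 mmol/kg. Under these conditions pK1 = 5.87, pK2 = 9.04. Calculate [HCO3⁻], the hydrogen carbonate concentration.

α₁ = 1 / (1 + [H⁺]/K1 + K2/[H⁺]) = 1 / (1 + 10^-1.73 + 10^-1.44)
   = 1 / (1 + 0.018621 + 0.036308) = 1/1.0549 = 0.9479
[HCO3⁻] = α₁ × DIC = 0.9479 × 2.44 = 2.31 mmol/kg

[HCO3⁻] = 2.31 mmol/kg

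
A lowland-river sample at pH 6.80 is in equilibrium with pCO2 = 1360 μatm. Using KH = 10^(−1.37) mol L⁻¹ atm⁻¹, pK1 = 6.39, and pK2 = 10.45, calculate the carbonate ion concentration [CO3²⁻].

[CO2*] = KH · pCO2 = 10^(−1.37) × 1360×10^-6 = 5.801×10^-5 mol/L
α₀ = 1/(1 + K1/[H⁺] + K1K2/[H⁺]²) = 1/(1 + 10^+0.41 + 10^-3.24) = 0.2800
DIC = [CO2*]/α₀ = 5.801×10^-5 / 0.2800 = 0.2072 mmol/L
[CO3²⁻] = α₂·DIC; α₂ = 0.0001611, so [CO3²⁻] = 0.0001611 × 0.2072 = 3.34×10^-5 mmol/L = 0.0334 μmol/L

[CO3²⁻] = 0.0334 μmol/L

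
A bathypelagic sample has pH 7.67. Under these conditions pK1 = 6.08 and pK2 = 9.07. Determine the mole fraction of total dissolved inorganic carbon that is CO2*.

α₀ = 1 / (1 + K1/[H⁺] + K1K2/[H⁺]²) = 1 / (1 + 10^+1.59 + 10^+0.19)
   = 1 / (1 + 38.905 + 1.5488) = 1/41.453 = 0.02412

α₀ = 0.0241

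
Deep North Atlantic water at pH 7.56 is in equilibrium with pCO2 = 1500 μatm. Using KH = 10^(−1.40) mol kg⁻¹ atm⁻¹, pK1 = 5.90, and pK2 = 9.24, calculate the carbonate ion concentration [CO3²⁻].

[CO2*] = KH · pCO2 = 10^(−1.40) × 1500×10^-6 = 5.972×10^-5 mol/kg
α₀ = 1/(1 + K1/[H⁺] + K1K2/[H⁺]²) = 1/(1 + 10^+1.66 + 10^-0.02) = 0.02098
DIC = [CO2*]/α₀ = 5.972×10^-5 / 0.02098 = 2.846 mmol/kg
[CO3²⁻] = α₂·DIC; α₂ = 0.02004, so [CO3²⁻] = 0.02004 × 2.846 = 0.0570 mmol/kg

[CO3²⁻] = 0.0570 mmol/kg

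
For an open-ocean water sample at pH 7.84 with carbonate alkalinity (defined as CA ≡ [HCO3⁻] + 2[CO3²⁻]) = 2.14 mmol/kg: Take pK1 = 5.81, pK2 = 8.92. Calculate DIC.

DIC = 2.00 mmol/kg

CA = [HCO3⁻] + 2[CO3²⁻] = (α₁ + 2α₂)·DIC
At pH 7.84: [H⁺]/K1 = 10^-2.03 = 0.0093325, K2/[H⁺] = 10^-1.08 = 0.083176
α₁ = 1/(1 + 0.0093325 + 0.083176) = 1/1.0925 = 0.9153; α₂ = α₁·K2/[H⁺] = 0.07613
α₁ + 2α₂ = 1.0676
DIC = CA / (α₁ + 2α₂) = 2.14 / 1.0676 = 2.00 mmol/kg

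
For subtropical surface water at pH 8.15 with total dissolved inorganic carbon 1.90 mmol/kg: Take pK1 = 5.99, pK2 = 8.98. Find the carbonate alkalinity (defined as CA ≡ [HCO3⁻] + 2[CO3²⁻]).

CA = 2.13 mmol/kg

CA = [HCO3⁻] + 2[CO3²⁻] = (α₁ + 2α₂)·DIC
At pH 8.15: [H⁺]/K1 = 10^-2.16 = 0.0069183, K2/[H⁺] = 10^-0.83 = 0.14791
α₁ = 1/(1 + 0.0069183 + 0.14791) = 1/1.1548 = 0.8659; α₂ = α₁·K2/[H⁺] = 0.1281
α₁ + 2α₂ = 1.1221
CA = 1.1221 × 1.90 = 2.13 mmol/kg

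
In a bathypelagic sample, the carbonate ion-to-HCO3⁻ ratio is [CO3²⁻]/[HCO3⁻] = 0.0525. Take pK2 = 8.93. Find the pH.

From K2 = [H⁺][CO3²⁻]/[HCO3⁻]:  pH = pK2 + log₁₀([CO3²⁻]/[HCO3⁻])
log₁₀(0.0525) = -1.280
pH = 8.93 + (-1.280) = 7.65

pH = 7.65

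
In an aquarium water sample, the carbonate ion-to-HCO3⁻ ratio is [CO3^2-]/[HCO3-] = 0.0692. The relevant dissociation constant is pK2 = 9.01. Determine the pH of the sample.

pH = 7.85

From K2 = [H⁺][CO3^2-]/[HCO3-]:  pH = pK2 + log₁₀([CO3^2-]/[HCO3-])
log₁₀(0.0692) = -1.160
pH = 9.01 + (-1.160) = 7.85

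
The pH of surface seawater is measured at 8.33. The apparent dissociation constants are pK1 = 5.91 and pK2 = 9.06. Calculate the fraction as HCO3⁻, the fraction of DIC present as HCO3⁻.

α₁ = 1 / (1 + [H⁺]/K1 + K2/[H⁺]) = 1 / (1 + 10^-2.42 + 10^-0.73)
   = 1 / (1 + 0.0038019 + 0.18621) = 1/1.1900 = 0.8403

α₁ = 0.840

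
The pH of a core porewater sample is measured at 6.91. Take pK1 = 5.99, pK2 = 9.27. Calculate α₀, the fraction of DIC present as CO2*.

α₀ = 0.107

α₀ = 1 / (1 + K1/[H⁺] + K1K2/[H⁺]²) = 1 / (1 + 10^+0.92 + 10^-1.44)
   = 1 / (1 + 8.3176 + 0.036308) = 1/9.3539 = 0.1069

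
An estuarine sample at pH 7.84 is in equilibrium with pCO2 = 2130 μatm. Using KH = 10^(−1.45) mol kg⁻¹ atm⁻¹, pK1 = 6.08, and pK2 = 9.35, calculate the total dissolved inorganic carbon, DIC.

DIC = 4.56 mmol/kg

[CO2*] = KH · pCO2 = 10^(−1.45) × 2130×10^-6 = 7.558×10^-5 mol/kg
α₀ = 1/(1 + K1/[H⁺] + K1K2/[H⁺]²) = 1/(1 + 10^+1.76 + 10^+0.25) = 0.01658
DIC = [CO2*]/α₀ = 7.558×10^-5 / 0.01658 = 4.56 mmol/kg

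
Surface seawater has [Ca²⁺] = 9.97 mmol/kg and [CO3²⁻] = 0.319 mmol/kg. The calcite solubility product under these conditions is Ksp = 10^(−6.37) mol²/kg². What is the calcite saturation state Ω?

Ksp = 10^(−6.37) = 4.266×10^-7
Ω = [Ca²⁺][CO3²⁻]/Ksp = (9.97×10^-3)(0.319×10^-3) / 4.266×10^-7 = 7.46

Ω = 7.46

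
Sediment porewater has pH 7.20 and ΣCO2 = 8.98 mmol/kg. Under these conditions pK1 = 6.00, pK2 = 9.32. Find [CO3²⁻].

[CO3²⁻] = 0.0636 mmol/kg

α₂ = 1 / (1 + [H⁺]/K2 + [H⁺]²/(K1K2)) = 1 / (1 + 10^+2.12 + 10^+0.92)
   = 1 / (1 + 131.83 + 8.3176) = 1/141.14 = 0.007085
[CO3²⁻] = α₂ × DIC = 0.007085 × 8.98 = 0.0636 mmol/kg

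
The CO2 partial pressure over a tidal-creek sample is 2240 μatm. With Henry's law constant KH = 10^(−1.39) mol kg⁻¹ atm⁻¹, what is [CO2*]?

KH = 10^(−1.39) = 4.074×10^-2 mol kg⁻¹ atm⁻¹
[CO2*] = KH · pCO2 = 4.074×10^-2 × 2240×10^-6 atm = 9.13×10^-5 mol/kg

[CO2*] = 91.3 μmol/kg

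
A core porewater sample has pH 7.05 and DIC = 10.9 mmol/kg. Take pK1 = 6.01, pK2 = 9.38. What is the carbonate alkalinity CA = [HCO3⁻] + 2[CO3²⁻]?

CA = [HCO3⁻] + 2[CO3²⁻] = (α₁ + 2α₂)·DIC
At pH 7.05: [H⁺]/K1 = 10^-1.04 = 0.091201, K2/[H⁺] = 10^-2.33 = 0.0046774
α₁ = 1/(1 + 0.091201 + 0.0046774) = 1/1.0959 = 0.9125; α₂ = α₁·K2/[H⁺] = 0.004268
α₁ + 2α₂ = 0.9210
CA = 0.9210 × 10.9 = 10.0 mmol/kg

CA = 10.0 mmol/kg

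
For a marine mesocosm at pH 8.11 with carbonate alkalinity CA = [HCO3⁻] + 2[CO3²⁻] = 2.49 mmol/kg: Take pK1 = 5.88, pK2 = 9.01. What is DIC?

DIC = 2.25 mmol/kg

CA = [HCO3⁻] + 2[CO3²⁻] = (α₁ + 2α₂)·DIC
At pH 8.11: [H⁺]/K1 = 10^-2.23 = 0.0058884, K2/[H⁺] = 10^-0.90 = 0.12589
α₁ = 1/(1 + 0.0058884 + 0.12589) = 1/1.1318 = 0.8836; α₂ = α₁·K2/[H⁺] = 0.1112
α₁ + 2α₂ = 1.1060
DIC = CA / (α₁ + 2α₂) = 2.49 / 1.1060 = 2.25 mmol/kg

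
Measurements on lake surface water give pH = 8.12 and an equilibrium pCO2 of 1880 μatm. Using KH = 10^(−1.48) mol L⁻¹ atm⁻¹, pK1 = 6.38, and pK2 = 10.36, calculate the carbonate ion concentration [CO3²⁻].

[CO2*] = KH · pCO2 = 10^(−1.48) × 1880×10^-6 = 6.225×10^-5 mol/L
α₀ = 1/(1 + K1/[H⁺] + K1K2/[H⁺]²) = 1/(1 + 10^+1.74 + 10^-0.50) = 0.01777
DIC = [CO2*]/α₀ = 6.225×10^-5 / 0.01777 = 3.503 mmol/L
[CO3²⁻] = α₂·DIC; α₂ = 0.005620, so [CO3²⁻] = 0.005620 × 3.503 = 0.0197 mmol/L = 19.7 μmol/L

[CO3²⁻] = 19.7 μmol/L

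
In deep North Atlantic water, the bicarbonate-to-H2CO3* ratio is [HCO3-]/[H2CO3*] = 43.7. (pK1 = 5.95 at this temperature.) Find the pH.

pH = 7.59

From K1 = [H⁺][HCO3-]/[H2CO3*]:  pH = pK1 + log₁₀([HCO3-]/[H2CO3*])
log₁₀(43.7) = +1.640
pH = 5.95 + (+1.640) = 7.59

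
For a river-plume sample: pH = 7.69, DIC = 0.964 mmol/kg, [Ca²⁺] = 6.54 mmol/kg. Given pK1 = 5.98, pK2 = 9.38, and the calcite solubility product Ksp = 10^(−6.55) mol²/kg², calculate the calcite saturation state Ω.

Ω = 0.439

α₂ = 1 / (1 + [H⁺]/K2 + [H⁺]²/(K1K2)) = 1 / (1 + 10^+1.69 + 10^-0.02)
   = 1 / (1 + 48.978 + 0.95499) = 1/50.933 = 0.01963
[CO3²⁻] = α₂ × DIC = 0.01963 × 0.964 = 0.01893 mmol/kg = 18.93 μmol/kg
Ksp = 10^(−6.55) = 2.818×10^-7
Ω = [Ca²⁺][CO3²⁻]/Ksp = (6.54×10^-3)(1.893×10^-5) / 2.818×10^-7 = 0.439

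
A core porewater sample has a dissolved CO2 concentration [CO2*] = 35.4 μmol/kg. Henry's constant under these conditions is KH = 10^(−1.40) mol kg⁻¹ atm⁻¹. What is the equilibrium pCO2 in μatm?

KH = 10^(−1.40) = 3.981×10^-2 mol kg⁻¹ atm⁻¹
pCO2 = [CO2*]/KH = 35.4×10^-6 / 3.981×10^-2 = 8.89×10^-4 atm = 889 μatm

pCO2 = 889 μatm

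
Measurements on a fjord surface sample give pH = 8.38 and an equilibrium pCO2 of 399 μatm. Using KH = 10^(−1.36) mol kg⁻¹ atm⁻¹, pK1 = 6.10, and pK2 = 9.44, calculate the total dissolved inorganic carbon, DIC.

[CO2*] = KH · pCO2 = 10^(−1.36) × 399×10^-6 = 1.742×10^-5 mol/kg
α₀ = 1/(1 + K1/[H⁺] + K1K2/[H⁺]²) = 1/(1 + 10^+2.28 + 10^+1.22) = 0.004804
DIC = [CO2*]/α₀ = 1.742×10^-5 / 0.004804 = 3.63 mmol/kg

DIC = 3.63 mmol/kg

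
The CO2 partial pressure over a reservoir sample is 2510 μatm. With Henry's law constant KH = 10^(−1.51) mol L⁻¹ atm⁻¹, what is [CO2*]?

[CO2*] = 77.6 μmol/L

KH = 10^(−1.51) = 3.090×10^-2 mol L⁻¹ atm⁻¹
[CO2*] = KH · pCO2 = 3.090×10^-2 × 2510×10^-6 atm = 7.76×10^-5 mol/L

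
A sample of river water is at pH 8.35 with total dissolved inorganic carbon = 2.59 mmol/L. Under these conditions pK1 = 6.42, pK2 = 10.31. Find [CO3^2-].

α₂ = 1 / (1 + [H⁺]/K2 + [H⁺]²/(K1K2)) = 1 / (1 + 10^+1.96 + 10^+0.03)
   = 1 / (1 + 91.201 + 1.0715) = 1/93.273 = 0.01072
[CO3²⁻] = α₂ × DIC = 0.01072 × 2.59 = 0.0278 mmol/L

[CO3²⁻] = 0.0278 mmol/L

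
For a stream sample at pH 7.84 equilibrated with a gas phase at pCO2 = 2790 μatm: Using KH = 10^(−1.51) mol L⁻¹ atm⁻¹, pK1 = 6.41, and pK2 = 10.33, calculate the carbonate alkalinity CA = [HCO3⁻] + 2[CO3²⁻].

CA = 2.34 mmol/L

[CO2*] = KH · pCO2 = 10^(−1.51) × 2790×10^-6 = 8.622×10^-5 mol/L
α₀ = 1/(1 + K1/[H⁺] + K1K2/[H⁺]²) = 1/(1 + 10^+1.43 + 10^-1.06) = 0.03571
DIC = [CO2*]/α₀ = 8.622×10^-5 / 0.03571 = 2.414 mmol/L
CA = (α₁ + 2α₂)·DIC = (0.9612 + 2×0.003110) × 2.414 = 2.34 mmol/L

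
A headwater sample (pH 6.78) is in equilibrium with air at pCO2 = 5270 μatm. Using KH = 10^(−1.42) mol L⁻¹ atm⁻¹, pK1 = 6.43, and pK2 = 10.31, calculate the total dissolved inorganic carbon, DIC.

[CO2*] = KH · pCO2 = 10^(−1.42) × 5270×10^-6 = 2.004×10^-4 mol/L
α₀ = 1/(1 + K1/[H⁺] + K1K2/[H⁺]²) = 1/(1 + 10^+0.35 + 10^-3.18) = 0.3087
DIC = [CO2*]/α₀ = 2.004×10^-4 / 0.3087 = 0.649 mmol/L

DIC = 0.649 mmol/L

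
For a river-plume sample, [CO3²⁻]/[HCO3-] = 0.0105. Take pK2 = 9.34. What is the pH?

From K2 = [H⁺][CO3²⁻]/[HCO3-]:  pH = pK2 + log₁₀([CO3²⁻]/[HCO3-])
log₁₀(0.0105) = -1.979
pH = 9.34 + (-1.979) = 7.36

pH = 7.36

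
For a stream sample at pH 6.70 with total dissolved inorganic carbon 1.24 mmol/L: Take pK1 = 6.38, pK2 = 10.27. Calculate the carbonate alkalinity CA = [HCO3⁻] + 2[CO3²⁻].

CA = 0.839 mmol/L

CA = [HCO3⁻] + 2[CO3²⁻] = (α₁ + 2α₂)·DIC
At pH 6.70: [H⁺]/K1 = 10^-0.32 = 0.47863, K2/[H⁺] = 10^-3.57 = 0.00026915
α₁ = 1/(1 + 0.47863 + 0.00026915) = 1/1.4789 = 0.6762; α₂ = α₁·K2/[H⁺] = 0.0001820
α₁ + 2α₂ = 0.6765
CA = 0.6765 × 1.24 = 0.839 mmol/L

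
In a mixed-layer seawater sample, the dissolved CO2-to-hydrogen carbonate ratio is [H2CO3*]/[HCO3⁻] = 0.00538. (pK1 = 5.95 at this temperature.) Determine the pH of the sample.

From K1 = [H⁺][HCO3⁻]/[H2CO3*]:  pH = pK1 − log₁₀([H2CO3*]/[HCO3⁻])
log₁₀(0.00538) = -2.269
pH = 5.95 − (-2.269) = 8.22

pH = 8.22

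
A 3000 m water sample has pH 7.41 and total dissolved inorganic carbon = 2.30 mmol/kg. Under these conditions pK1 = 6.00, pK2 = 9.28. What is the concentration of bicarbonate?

α₁ = 1 / (1 + [H⁺]/K1 + K2/[H⁺]) = 1 / (1 + 10^-1.41 + 10^-1.87)
   = 1 / (1 + 0.038905 + 0.013490) = 1/1.0524 = 0.9502
[HCO3⁻] = α₁ × DIC = 0.9502 × 2.30 = 2.19 mmol/kg

[HCO3⁻] = 2.19 mmol/kg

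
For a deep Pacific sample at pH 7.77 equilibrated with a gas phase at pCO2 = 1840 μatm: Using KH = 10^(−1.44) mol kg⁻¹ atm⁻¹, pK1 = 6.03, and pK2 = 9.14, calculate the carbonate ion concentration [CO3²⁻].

[CO3²⁻] = 0.157 mmol/kg

[CO2*] = KH · pCO2 = 10^(−1.44) × 1840×10^-6 = 6.681×10^-5 mol/kg
α₀ = 1/(1 + K1/[H⁺] + K1K2/[H⁺]²) = 1/(1 + 10^+1.74 + 10^+0.37) = 0.01715
DIC = [CO2*]/α₀ = 6.681×10^-5 / 0.01715 = 3.895 mmol/kg
[CO3²⁻] = α₂·DIC; α₂ = 0.04021, so [CO3²⁻] = 0.04021 × 3.895 = 0.157 mmol/kg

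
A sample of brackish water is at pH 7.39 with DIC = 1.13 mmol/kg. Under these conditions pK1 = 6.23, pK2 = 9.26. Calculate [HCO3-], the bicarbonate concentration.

α₁ = 1 / (1 + [H⁺]/K1 + K2/[H⁺]) = 1 / (1 + 10^-1.16 + 10^-1.87)
   = 1 / (1 + 0.069183 + 0.013490) = 1/1.0827 = 0.9236
[HCO3⁻] = α₁ × DIC = 0.9236 × 1.13 = 1.04 mmol/kg

[HCO3⁻] = 1.04 mmol/kg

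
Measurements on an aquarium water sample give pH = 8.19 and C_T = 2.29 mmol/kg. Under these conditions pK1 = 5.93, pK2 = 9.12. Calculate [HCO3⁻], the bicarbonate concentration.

α₁ = 1 / (1 + [H⁺]/K1 + K2/[H⁺]) = 1 / (1 + 10^-2.26 + 10^-0.93)
   = 1 / (1 + 0.0054954 + 0.11749) = 1/1.1230 = 0.8905
[HCO3⁻] = α₁ × DIC = 0.8905 × 2.29 = 2.04 mmol/kg

[HCO3⁻] = 2.04 mmol/kg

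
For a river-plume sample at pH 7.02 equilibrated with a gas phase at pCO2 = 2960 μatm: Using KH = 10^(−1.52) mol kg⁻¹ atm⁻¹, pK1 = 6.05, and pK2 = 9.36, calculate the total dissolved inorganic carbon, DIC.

[CO2*] = KH · pCO2 = 10^(−1.52) × 2960×10^-6 = 8.939×10^-5 mol/kg
α₀ = 1/(1 + K1/[H⁺] + K1K2/[H⁺]²) = 1/(1 + 10^+0.97 + 10^-1.37) = 0.09638
DIC = [CO2*]/α₀ = 8.939×10^-5 / 0.09638 = 0.927 mmol/kg

DIC = 0.927 mmol/kg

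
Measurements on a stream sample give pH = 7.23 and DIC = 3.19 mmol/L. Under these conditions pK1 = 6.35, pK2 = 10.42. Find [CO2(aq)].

α₀ = 1 / (1 + K1/[H⁺] + K1K2/[H⁺]²) = 1 / (1 + 10^+0.88 + 10^-2.31)
   = 1 / (1 + 7.5858 + 0.0048978) = 1/8.5907 = 0.1164
[CO2*] = α₀ × DIC = 0.1164 × 3.19 = 0.371 mmol/L

[CO2*] = 0.371 mmol/L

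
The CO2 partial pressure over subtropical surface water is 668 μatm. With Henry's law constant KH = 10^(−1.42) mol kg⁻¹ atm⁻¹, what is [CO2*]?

KH = 10^(−1.42) = 3.802×10^-2 mol kg⁻¹ atm⁻¹
[CO2*] = KH · pCO2 = 3.802×10^-2 × 668×10^-6 atm = 2.54×10^-5 mol/kg

[CO2*] = 25.4 μmol/kg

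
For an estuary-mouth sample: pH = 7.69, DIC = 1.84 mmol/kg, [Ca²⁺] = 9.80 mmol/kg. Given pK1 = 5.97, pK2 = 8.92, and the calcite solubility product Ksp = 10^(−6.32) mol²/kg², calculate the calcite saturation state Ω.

Ω = 2.06

α₂ = 1 / (1 + [H⁺]/K2 + [H⁺]²/(K1K2)) = 1 / (1 + 10^+1.23 + 10^-0.49)
   = 1 / (1 + 16.982 + 0.32359) = 1/18.306 = 0.05463
[CO3²⁻] = α₂ × DIC = 0.05463 × 1.84 = 0.1005 mmol/kg
Ksp = 10^(−6.32) = 4.786×10^-7
Ω = [Ca²⁺][CO3²⁻]/Ksp = (9.80×10^-3)(1.005×10^-4) / 4.786×10^-7 = 2.06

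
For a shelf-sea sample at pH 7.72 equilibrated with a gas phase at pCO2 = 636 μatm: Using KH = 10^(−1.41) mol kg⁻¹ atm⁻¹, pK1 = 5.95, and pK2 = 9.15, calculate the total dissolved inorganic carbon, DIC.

[CO2*] = KH · pCO2 = 10^(−1.41) × 636×10^-6 = 2.474×10^-5 mol/kg
α₀ = 1/(1 + K1/[H⁺] + K1K2/[H⁺]²) = 1/(1 + 10^+1.77 + 10^+0.34) = 0.01611
DIC = [CO2*]/α₀ = 2.474×10^-5 / 0.01611 = 1.54 mmol/kg

DIC = 1.54 mmol/kg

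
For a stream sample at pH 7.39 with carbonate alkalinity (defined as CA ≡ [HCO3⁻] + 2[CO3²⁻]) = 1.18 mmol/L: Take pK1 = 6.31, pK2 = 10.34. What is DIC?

DIC = 1.28 mmol/L

CA = [HCO3⁻] + 2[CO3²⁻] = (α₁ + 2α₂)·DIC
At pH 7.39: [H⁺]/K1 = 10^-1.08 = 0.083176, K2/[H⁺] = 10^-2.95 = 0.0011220
α₁ = 1/(1 + 0.083176 + 0.0011220) = 1/1.0843 = 0.9223; α₂ = α₁·K2/[H⁺] = 0.001035
α₁ + 2α₂ = 0.9243
DIC = CA / (α₁ + 2α₂) = 1.18 / 0.9243 = 1.28 mmol/L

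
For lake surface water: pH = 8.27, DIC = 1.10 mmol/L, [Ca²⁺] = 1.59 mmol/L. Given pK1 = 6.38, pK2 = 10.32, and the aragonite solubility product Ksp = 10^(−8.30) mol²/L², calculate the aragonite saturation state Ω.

Ω = 3.04

α₂ = 1 / (1 + [H⁺]/K2 + [H⁺]²/(K1K2)) = 1 / (1 + 10^+2.05 + 10^+0.16)
   = 1 / (1 + 112.20 + 1.4454) = 1/114.65 = 0.008722
[CO3²⁻] = α₂ × DIC = 0.008722 × 1.10 = 0.009595 mmol/L = 9.595 μmol/L
Ksp = 10^(−8.30) = 5.012×10^-9
Ω = [Ca²⁺][CO3²⁻]/Ksp = (1.59×10^-3)(9.595×10^-6) / 5.012×10^-9 = 3.04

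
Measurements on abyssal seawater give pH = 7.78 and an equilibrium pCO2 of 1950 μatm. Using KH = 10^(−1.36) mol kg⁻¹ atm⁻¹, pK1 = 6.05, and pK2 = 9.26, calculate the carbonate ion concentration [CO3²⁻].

[CO2*] = KH · pCO2 = 10^(−1.36) × 1950×10^-6 = 8.512×10^-5 mol/kg
α₀ = 1/(1 + K1/[H⁺] + K1K2/[H⁺]²) = 1/(1 + 10^+1.73 + 10^+0.25) = 0.01770
DIC = [CO2*]/α₀ = 8.512×10^-5 / 0.01770 = 4.808 mmol/kg
[CO3²⁻] = α₂·DIC; α₂ = 0.03148, so [CO3²⁻] = 0.03148 × 4.808 = 0.151 mmol/kg

[CO3²⁻] = 0.151 mmol/kg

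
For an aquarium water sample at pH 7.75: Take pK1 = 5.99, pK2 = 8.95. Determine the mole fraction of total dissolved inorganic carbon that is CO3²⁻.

α₂ = 1 / (1 + [H⁺]/K2 + [H⁺]²/(K1K2)) = 1 / (1 + 10^+1.20 + 10^-0.56)
   = 1 / (1 + 15.849 + 0.27542) = 1/17.124 = 0.05840

α₂ = 0.0584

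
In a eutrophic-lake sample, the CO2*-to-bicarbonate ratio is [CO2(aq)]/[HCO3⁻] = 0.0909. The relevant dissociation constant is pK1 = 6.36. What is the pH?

From K1 = [H⁺][HCO3⁻]/[CO2(aq)]:  pH = pK1 − log₁₀([CO2(aq)]/[HCO3⁻])
log₁₀(0.0909) = -1.041
pH = 6.36 − (-1.041) = 7.40

pH = 7.40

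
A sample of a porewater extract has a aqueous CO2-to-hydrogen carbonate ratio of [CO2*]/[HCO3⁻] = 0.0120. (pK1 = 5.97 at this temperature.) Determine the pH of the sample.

From K1 = [H⁺][HCO3⁻]/[CO2*]:  pH = pK1 − log₁₀([CO2*]/[HCO3⁻])
log₁₀(0.0120) = -1.921
pH = 5.97 − (-1.921) = 7.89

pH = 7.89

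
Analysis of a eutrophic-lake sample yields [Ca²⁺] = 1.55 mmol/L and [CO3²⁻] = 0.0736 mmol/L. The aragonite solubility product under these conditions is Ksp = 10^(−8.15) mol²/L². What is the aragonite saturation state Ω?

Ω = 16.1

Ksp = 10^(−8.15) = 7.079×10^-9
Ω = [Ca²⁺][CO3²⁻]/Ksp = (1.55×10^-3)(0.0736×10^-3) / 7.079×10^-9 = 16.1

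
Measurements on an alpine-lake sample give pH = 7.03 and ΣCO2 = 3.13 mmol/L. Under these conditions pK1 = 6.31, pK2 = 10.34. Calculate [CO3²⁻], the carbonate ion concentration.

α₂ = 1 / (1 + [H⁺]/K2 + [H⁺]²/(K1K2)) = 1 / (1 + 10^+3.31 + 10^+2.59)
   = 1 / (1 + 2041.7 + 389.05) = 1/2431.8 = 0.0004112
[CO3²⁻] = α₂ × DIC = 0.0004112 × 3.13 = 0.00129 mmol/L = 1.29 μmol/L

[CO3²⁻] = 1.29 μmol/L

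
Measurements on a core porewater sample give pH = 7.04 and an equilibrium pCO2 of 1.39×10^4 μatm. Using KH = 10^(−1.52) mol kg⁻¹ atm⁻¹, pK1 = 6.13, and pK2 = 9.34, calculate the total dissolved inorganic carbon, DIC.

[CO2*] = KH · pCO2 = 10^(−1.52) × 1.39×10^4×10^-6 = 4.198×10^-4 mol/kg
α₀ = 1/(1 + K1/[H⁺] + K1K2/[H⁺]²) = 1/(1 + 10^+0.91 + 10^-1.39) = 0.1091
DIC = [CO2*]/α₀ = 4.198×10^-4 / 0.1091 = 3.85 mmol/kg

DIC = 3.85 mmol/kg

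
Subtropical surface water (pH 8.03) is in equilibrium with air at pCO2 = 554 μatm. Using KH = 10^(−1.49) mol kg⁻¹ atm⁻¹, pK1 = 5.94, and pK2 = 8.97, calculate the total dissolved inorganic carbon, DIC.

[CO2*] = KH · pCO2 = 10^(−1.49) × 554×10^-6 = 1.793×10^-5 mol/kg
α₀ = 1/(1 + K1/[H⁺] + K1K2/[H⁺]²) = 1/(1 + 10^+2.09 + 10^+1.15) = 0.007238
DIC = [CO2*]/α₀ = 1.793×10^-5 / 0.007238 = 2.48 mmol/kg

DIC = 2.48 mmol/kg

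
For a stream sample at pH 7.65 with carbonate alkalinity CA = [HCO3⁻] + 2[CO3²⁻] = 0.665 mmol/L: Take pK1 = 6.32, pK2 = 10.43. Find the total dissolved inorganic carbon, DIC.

DIC = 0.695 mmol/L

CA = [HCO3⁻] + 2[CO3²⁻] = (α₁ + 2α₂)·DIC
At pH 7.65: [H⁺]/K1 = 10^-1.33 = 0.046774, K2/[H⁺] = 10^-2.78 = 0.0016596
α₁ = 1/(1 + 0.046774 + 0.0016596) = 1/1.0484 = 0.9538; α₂ = α₁·K2/[H⁺] = 0.001583
α₁ + 2α₂ = 0.9570
DIC = CA / (α₁ + 2α₂) = 0.665 / 0.9570 = 0.695 mmol/L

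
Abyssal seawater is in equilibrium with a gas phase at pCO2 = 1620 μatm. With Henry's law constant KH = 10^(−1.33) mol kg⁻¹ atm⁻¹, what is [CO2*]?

KH = 10^(−1.33) = 4.677×10^-2 mol kg⁻¹ atm⁻¹
[CO2*] = KH · pCO2 = 4.677×10^-2 × 1620×10^-6 atm = 7.58×10^-5 mol/kg

[CO2*] = 75.8 μmol/kg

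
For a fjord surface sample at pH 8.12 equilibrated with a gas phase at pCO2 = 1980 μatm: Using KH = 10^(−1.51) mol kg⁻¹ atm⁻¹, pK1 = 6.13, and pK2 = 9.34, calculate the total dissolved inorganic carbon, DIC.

DIC = 6.40 mmol/kg

[CO2*] = KH · pCO2 = 10^(−1.51) × 1980×10^-6 = 6.119×10^-5 mol/kg
α₀ = 1/(1 + K1/[H⁺] + K1K2/[H⁺]²) = 1/(1 + 10^+1.99 + 10^+0.77) = 0.009559
DIC = [CO2*]/α₀ = 6.119×10^-5 / 0.009559 = 6.40 mmol/kg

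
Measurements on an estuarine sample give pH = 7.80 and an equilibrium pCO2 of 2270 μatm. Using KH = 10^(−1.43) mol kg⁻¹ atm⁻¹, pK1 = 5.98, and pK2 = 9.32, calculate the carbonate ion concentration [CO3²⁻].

[CO3²⁻] = 0.168 mmol/kg

[CO2*] = KH · pCO2 = 10^(−1.43) × 2270×10^-6 = 8.434×10^-5 mol/kg
α₀ = 1/(1 + K1/[H⁺] + K1K2/[H⁺]²) = 1/(1 + 10^+1.82 + 10^+0.30) = 0.01448
DIC = [CO2*]/α₀ = 8.434×10^-5 / 0.01448 = 5.825 mmol/kg
[CO3²⁻] = α₂·DIC; α₂ = 0.02889, so [CO3²⁻] = 0.02889 × 5.825 = 0.168 mmol/kg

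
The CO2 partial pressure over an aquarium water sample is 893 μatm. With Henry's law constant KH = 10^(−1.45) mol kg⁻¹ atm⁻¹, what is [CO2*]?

[CO2*] = 31.7 μmol/kg

KH = 10^(−1.45) = 3.548×10^-2 mol kg⁻¹ atm⁻¹
[CO2*] = KH · pCO2 = 3.548×10^-2 × 893×10^-6 atm = 3.17×10^-5 mol/kg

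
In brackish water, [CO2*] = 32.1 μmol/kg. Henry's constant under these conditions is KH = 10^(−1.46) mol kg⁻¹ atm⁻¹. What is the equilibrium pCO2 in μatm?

KH = 10^(−1.46) = 3.467×10^-2 mol kg⁻¹ atm⁻¹
pCO2 = [CO2*]/KH = 32.1×10^-6 / 3.467×10^-2 = 9.26×10^-4 atm = 926 μatm

pCO2 = 926 μatm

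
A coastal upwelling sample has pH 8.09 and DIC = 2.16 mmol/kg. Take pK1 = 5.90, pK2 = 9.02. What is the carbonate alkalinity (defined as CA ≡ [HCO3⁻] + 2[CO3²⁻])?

CA = [HCO3⁻] + 2[CO3²⁻] = (α₁ + 2α₂)·DIC
At pH 8.09: [H⁺]/K1 = 10^-2.19 = 0.0064565, K2/[H⁺] = 10^-0.93 = 0.11749
α₁ = 1/(1 + 0.0064565 + 0.11749) = 1/1.1239 = 0.8897; α₂ = α₁·K2/[H⁺] = 0.1045
α₁ + 2α₂ = 1.0988
CA = 1.0988 × 2.16 = 2.37 mmol/kg

CA = 2.37 mmol/kg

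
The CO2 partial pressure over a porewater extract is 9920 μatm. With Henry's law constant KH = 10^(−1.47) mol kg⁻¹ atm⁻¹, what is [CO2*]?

[CO2*] = 336 μmol/kg

KH = 10^(−1.47) = 3.388×10^-2 mol kg⁻¹ atm⁻¹
[CO2*] = KH · pCO2 = 3.388×10^-2 × 9920×10^-6 atm = 3.36×10^-4 mol/kg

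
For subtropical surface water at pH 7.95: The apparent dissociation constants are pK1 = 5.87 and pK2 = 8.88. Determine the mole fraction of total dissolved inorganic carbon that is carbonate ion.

α₂ = 1 / (1 + [H⁺]/K2 + [H⁺]²/(K1K2)) = 1 / (1 + 10^+0.93 + 10^-1.15)
   = 1 / (1 + 8.5114 + 0.070795) = 1/9.5822 = 0.1044

α₂ = 0.104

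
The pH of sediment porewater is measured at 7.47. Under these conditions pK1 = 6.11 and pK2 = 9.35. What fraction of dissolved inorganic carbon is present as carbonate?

α₂ = 0.0125

α₂ = 1 / (1 + [H⁺]/K2 + [H⁺]²/(K1K2)) = 1 / (1 + 10^+1.88 + 10^+0.52)
   = 1 / (1 + 75.858 + 3.3113) = 1/80.169 = 0.01247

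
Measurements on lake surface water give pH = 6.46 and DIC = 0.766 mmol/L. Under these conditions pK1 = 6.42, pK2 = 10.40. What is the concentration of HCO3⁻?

α₁ = 1 / (1 + [H⁺]/K1 + K2/[H⁺]) = 1 / (1 + 10^-0.04 + 10^-3.94)
   = 1 / (1 + 0.91201 + 0.00011482) = 1/1.9121 = 0.5230
[HCO3⁻] = α₁ × DIC = 0.5230 × 0.766 = 0.401 mmol/L

[HCO3⁻] = 0.401 mmol/L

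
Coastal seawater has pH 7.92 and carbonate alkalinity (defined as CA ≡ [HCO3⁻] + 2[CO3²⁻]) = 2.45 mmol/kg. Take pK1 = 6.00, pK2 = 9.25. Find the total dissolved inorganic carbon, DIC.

DIC = 2.37 mmol/kg

CA = [HCO3⁻] + 2[CO3²⁻] = (α₁ + 2α₂)·DIC
At pH 7.92: [H⁺]/K1 = 10^-1.92 = 0.012023, K2/[H⁺] = 10^-1.33 = 0.046774
α₁ = 1/(1 + 0.012023 + 0.046774) = 1/1.0588 = 0.9445; α₂ = α₁·K2/[H⁺] = 0.04418
α₁ + 2α₂ = 1.0328
DIC = CA / (α₁ + 2α₂) = 2.45 / 1.0328 = 2.37 mmol/kg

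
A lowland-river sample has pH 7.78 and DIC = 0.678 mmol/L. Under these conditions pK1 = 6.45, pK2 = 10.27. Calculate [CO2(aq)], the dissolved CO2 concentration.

[CO2*] = 0.0302 mmol/L

α₀ = 1 / (1 + K1/[H⁺] + K1K2/[H⁺]²) = 1 / (1 + 10^+1.33 + 10^-1.16)
   = 1 / (1 + 21.380 + 0.069183) = 1/22.449 = 0.04455
[CO2*] = α₀ × DIC = 0.04455 × 0.678 = 0.0302 mmol/L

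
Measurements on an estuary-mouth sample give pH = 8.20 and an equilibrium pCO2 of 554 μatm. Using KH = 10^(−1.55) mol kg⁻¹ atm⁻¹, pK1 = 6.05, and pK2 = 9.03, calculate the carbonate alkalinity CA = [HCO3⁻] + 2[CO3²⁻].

CA = 2.86 mmol/kg

[CO2*] = KH · pCO2 = 10^(−1.55) × 554×10^-6 = 1.561×10^-5 mol/kg
α₀ = 1/(1 + K1/[H⁺] + K1K2/[H⁺]²) = 1/(1 + 10^+2.15 + 10^+1.32) = 0.006129
DIC = [CO2*]/α₀ = 1.561×10^-5 / 0.006129 = 2.547 mmol/kg
CA = (α₁ + 2α₂)·DIC = (0.8658 + 2×0.1281) × 2.547 = 2.86 mmol/kg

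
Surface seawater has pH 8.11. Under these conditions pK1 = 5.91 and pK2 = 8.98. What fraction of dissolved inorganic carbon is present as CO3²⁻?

α₂ = 1 / (1 + [H⁺]/K2 + [H⁺]²/(K1K2)) = 1 / (1 + 10^+0.87 + 10^-1.33)
   = 1 / (1 + 7.4131 + 0.046774) = 1/8.4599 = 0.1182

α₂ = 0.118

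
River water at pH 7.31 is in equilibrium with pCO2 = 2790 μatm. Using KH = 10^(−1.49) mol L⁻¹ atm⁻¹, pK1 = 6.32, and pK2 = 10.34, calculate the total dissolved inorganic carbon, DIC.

[CO2*] = KH · pCO2 = 10^(−1.49) × 2790×10^-6 = 9.028×10^-5 mol/L
α₀ = 1/(1 + K1/[H⁺] + K1K2/[H⁺]²) = 1/(1 + 10^+0.99 + 10^-2.04) = 0.09275
DIC = [CO2*]/α₀ = 9.028×10^-5 / 0.09275 = 0.973 mmol/L

DIC = 0.973 mmol/L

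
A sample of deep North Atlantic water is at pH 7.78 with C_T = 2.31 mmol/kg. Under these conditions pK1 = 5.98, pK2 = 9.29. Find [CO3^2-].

α₂ = 1 / (1 + [H⁺]/K2 + [H⁺]²/(K1K2)) = 1 / (1 + 10^+1.51 + 10^-0.29)
   = 1 / (1 + 32.359 + 0.51286) = 1/33.872 = 0.02952
[CO3²⁻] = α₂ × DIC = 0.02952 × 2.31 = 0.0682 mmol/kg

[CO3²⁻] = 0.0682 mmol/kg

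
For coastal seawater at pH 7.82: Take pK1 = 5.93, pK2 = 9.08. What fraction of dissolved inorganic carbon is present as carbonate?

α₂ = 1 / (1 + [H⁺]/K2 + [H⁺]²/(K1K2)) = 1 / (1 + 10^+1.26 + 10^-0.63)
   = 1 / (1 + 18.197 + 0.23442) = 1/19.431 = 0.05146

α₂ = 0.0515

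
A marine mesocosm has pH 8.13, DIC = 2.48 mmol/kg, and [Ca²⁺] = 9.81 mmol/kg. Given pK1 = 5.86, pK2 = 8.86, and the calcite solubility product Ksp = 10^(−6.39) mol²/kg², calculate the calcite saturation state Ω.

Ω = 9.33

α₂ = 1 / (1 + [H⁺]/K2 + [H⁺]²/(K1K2)) = 1 / (1 + 10^+0.73 + 10^-1.54)
   = 1 / (1 + 5.3703 + 0.028840) = 1/6.3992 = 0.1563
[CO3²⁻] = α₂ × DIC = 0.1563 × 2.48 = 0.3876 mmol/kg
Ksp = 10^(−6.39) = 4.074×10^-7
Ω = [Ca²⁺][CO3²⁻]/Ksp = (9.81×10^-3)(3.876×10^-4) / 4.074×10^-7 = 9.33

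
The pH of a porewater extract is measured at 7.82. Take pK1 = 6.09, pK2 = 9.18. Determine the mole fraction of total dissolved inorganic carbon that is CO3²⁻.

α₂ = 1 / (1 + [H⁺]/K2 + [H⁺]²/(K1K2)) = 1 / (1 + 10^+1.36 + 10^-0.37)
   = 1 / (1 + 22.909 + 0.42658) = 1/24.335 = 0.04109

α₂ = 0.0411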